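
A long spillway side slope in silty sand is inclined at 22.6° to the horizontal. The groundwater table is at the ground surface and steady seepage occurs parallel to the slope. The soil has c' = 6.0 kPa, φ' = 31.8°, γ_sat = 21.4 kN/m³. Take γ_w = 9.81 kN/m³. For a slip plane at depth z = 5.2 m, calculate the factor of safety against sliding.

FS = 0.96

With seepage parallel to the slope and the water table at the surface, the effective normal stress on the slip plane uses the buoyant unit weight γ' = γ_sat − γ_w while the driving shear stress uses γ_sat:
FS = [c' + γ' z cos²β tanφ'] / [γ_sat z sinβ cosβ]
γ' = 21.4 − 9.81 = 11.59 kN/m³
Numerator = 6.0 + 11.59·5.2·cos²22.6°·tan31.8° = 6.0 + 11.59·5.2·0.8523·0.6200 = 37.849 kPa
Denominator = 21.4·5.2·sin22.6°·cos22.6° = 21.4·5.2·0.3843·0.9232 = 39.481 kPa
FS = 37.849 / 39.481 = 0.959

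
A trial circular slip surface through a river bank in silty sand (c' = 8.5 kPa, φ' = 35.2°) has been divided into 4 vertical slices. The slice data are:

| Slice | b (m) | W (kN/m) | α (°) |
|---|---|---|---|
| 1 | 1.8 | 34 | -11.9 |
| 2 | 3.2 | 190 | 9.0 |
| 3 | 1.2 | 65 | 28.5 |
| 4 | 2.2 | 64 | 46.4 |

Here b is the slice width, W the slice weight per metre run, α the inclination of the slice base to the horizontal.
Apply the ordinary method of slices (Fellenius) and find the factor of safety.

FS = 3.09

Ordinary method of slices: FS = Σ[c'·Δl_i + (W_i cosα_i)·tanφ'] / Σ W_i sinα_i, with Δl_i = b_i / cosα_i.
Slice 1: Δl = 1.8/cos(-11.9°) = 1.840 m; N'_1 = 34·cos(-11.9°) = 33.3; c'Δl = 15.64; W sinα = -7.0
Slice 2: Δl = 3.2/cos9.0° = 3.240 m; N'_2 = 190·cos9.0° = 187.7; c'Δl = 27.54; W sinα = 29.7
Slice 3: Δl = 1.2/cos28.5° = 1.365 m; N'_3 = 65·cos28.5° = 57.1; c'Δl = 11.61; W sinα = 31.0
Slice 4: Δl = 2.2/cos46.4° = 3.190 m; N'_4 = 64·cos46.4° = 44.1; c'Δl = 27.12; W sinα = 46.3
Σc'Δl = 81.9 kN/m; ΣN' = 322.2 kN/m; ΣW sinα = 100.1 kN/m
Resisting = 81.9 + 322.2·tan35.2° = 81.9 + 227.3 = 309.2 kN/m
FS = 309.2 / 100.1 = 3.089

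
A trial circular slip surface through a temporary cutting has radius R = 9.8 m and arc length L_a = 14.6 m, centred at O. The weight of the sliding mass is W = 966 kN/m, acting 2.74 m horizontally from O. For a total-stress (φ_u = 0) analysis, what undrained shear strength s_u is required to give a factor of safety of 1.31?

s_u = 24.2 kPa

FS = s_u·L_a·R / (W·d), so s_u = FS·W·d / (L_a·R).
s_u = 1.31·966·2.74 / (14.60·9.8) = 3467.4 / 143.08 = 24.23 kPa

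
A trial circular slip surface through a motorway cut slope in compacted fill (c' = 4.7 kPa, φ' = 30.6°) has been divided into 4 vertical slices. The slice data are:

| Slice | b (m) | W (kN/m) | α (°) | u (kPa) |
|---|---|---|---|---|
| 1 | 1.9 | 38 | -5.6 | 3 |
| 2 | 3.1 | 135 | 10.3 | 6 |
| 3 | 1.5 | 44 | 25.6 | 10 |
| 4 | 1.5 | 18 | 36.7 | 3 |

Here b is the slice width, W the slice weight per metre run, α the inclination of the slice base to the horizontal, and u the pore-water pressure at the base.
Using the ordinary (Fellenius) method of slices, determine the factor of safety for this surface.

Ordinary method of slices: FS = Σ[c'·Δl_i + (W_i cosα_i − u_i·Δl_i)·tanφ'] / Σ W_i sinα_i, with Δl_i = b_i / cosα_i.
Slice 1: Δl = 1.9/cos(-5.6°) = 1.909 m; N'_1 = 38·cos(-5.6°) − 3·1.909 = 32.1; c'Δl = 8.97; W sinα = -3.7
Slice 2: Δl = 3.1/cos10.3° = 3.151 m; N'_2 = 135·cos10.3° − 6·3.151 = 113.9; c'Δl = 14.81; W sinα = 24.1
Slice 3: Δl = 1.5/cos25.6° = 1.663 m; N'_3 = 44·cos25.6° − 10·1.663 = 23.0; c'Δl = 7.82; W sinα = 19.0
Slice 4: Δl = 1.5/cos36.7° = 1.871 m; N'_4 = 18·cos36.7° − 3·1.871 = 8.8; c'Δl = 8.79; W sinα = 10.8
Σc'Δl = 40.4 kN/m; ΣN' = 177.9 kN/m; ΣW sinα = 50.2 kN/m
Resisting = 40.4 + 177.9·tan30.6° = 40.4 + 105.2 = 145.6 kN/m
FS = 145.6 / 50.2 = 2.900

FS = 2.90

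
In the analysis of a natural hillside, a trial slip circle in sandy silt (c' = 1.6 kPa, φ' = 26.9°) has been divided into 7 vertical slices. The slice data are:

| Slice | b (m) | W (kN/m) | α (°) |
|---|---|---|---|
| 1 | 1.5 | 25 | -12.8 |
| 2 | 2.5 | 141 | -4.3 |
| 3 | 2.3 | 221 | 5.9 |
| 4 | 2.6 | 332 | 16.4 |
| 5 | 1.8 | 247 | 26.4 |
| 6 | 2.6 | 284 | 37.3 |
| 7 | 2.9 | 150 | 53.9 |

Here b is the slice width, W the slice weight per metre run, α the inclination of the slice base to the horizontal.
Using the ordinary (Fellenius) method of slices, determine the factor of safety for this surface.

FS = 1.31

Ordinary method of slices: FS = Σ[c'·Δl_i + (W_i cosα_i)·tanφ'] / Σ W_i sinα_i, with Δl_i = b_i / cosα_i.
Slice 1: Δl = 1.5/cos(-12.8°) = 1.538 m; N'_1 = 25·cos(-12.8°) = 24.4; c'Δl = 2.46; W sinα = -5.5
Slice 2: Δl = 2.5/cos(-4.3°) = 2.507 m; N'_2 = 141·cos(-4.3°) = 140.6; c'Δl = 4.01; W sinα = -10.6
Slice 3: Δl = 2.3/cos5.9° = 2.312 m; N'_3 = 221·cos5.9° = 219.8; c'Δl = 3.70; W sinα = 22.7
Slice 4: Δl = 2.6/cos16.4° = 2.710 m; N'_4 = 332·cos16.4° = 318.5; c'Δl = 4.34; W sinα = 93.7
Slice 5: Δl = 1.8/cos26.4° = 2.010 m; N'_5 = 247·cos26.4° = 221.2; c'Δl = 3.22; W sinα = 109.8
Slice 6: Δl = 2.6/cos37.3° = 3.268 m; N'_6 = 284·cos37.3° = 225.9; c'Δl = 5.23; W sinα = 172.1
Slice 7: Δl = 2.9/cos53.9° = 4.922 m; N'_7 = 150·cos53.9° = 88.4; c'Δl = 7.88; W sinα = 121.2
Σc'Δl = 30.8 kN/m; ΣN' = 1238.8 kN/m; ΣW sinα = 503.5 kN/m
Resisting = 30.8 + 1238.8·tan26.9° = 30.8 + 628.5 = 659.3 kN/m
FS = 659.3 / 503.5 = 1.310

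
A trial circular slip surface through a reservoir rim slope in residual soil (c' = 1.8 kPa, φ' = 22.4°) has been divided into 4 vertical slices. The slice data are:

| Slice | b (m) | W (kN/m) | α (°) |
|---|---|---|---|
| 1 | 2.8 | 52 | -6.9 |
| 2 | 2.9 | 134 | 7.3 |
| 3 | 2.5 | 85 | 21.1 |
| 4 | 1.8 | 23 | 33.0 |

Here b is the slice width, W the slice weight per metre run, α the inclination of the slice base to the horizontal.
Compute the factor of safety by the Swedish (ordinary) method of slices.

FS = 2.52

Ordinary method of slices: FS = Σ[c'·Δl_i + (W_i cosα_i)·tanφ'] / Σ W_i sinα_i, with Δl_i = b_i / cosα_i.
Slice 1: Δl = 2.8/cos(-6.9°) = 2.820 m; N'_1 = 52·cos(-6.9°) = 51.6; c'Δl = 5.08; W sinα = -6.2
Slice 2: Δl = 2.9/cos7.3° = 2.924 m; N'_2 = 134·cos7.3° = 132.9; c'Δl = 5.26; W sinα = 17.0
Slice 3: Δl = 2.5/cos21.1° = 2.680 m; N'_3 = 85·cos21.1° = 79.3; c'Δl = 4.82; W sinα = 30.6
Slice 4: Δl = 1.8/cos33.0° = 2.146 m; N'_4 = 23·cos33.0° = 19.3; c'Δl = 3.86; W sinα = 12.5
Σc'Δl = 19.0 kN/m; ΣN' = 283.1 kN/m; ΣW sinα = 53.9 kN/m
Resisting = 19.0 + 283.1·tan22.4° = 19.0 + 116.7 = 135.7 kN/m
FS = 135.7 / 53.9 = 2.518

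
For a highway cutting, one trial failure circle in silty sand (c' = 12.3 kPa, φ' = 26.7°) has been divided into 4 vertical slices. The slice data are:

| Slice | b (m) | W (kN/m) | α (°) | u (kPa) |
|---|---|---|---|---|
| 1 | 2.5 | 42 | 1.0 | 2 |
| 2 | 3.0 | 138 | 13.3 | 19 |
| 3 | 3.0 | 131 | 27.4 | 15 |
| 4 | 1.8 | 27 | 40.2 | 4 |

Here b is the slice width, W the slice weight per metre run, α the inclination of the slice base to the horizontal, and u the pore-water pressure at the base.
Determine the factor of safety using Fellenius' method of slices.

FS = 2.13

Ordinary method of slices: FS = Σ[c'·Δl_i + (W_i cosα_i − u_i·Δl_i)·tanφ'] / Σ W_i sinα_i, with Δl_i = b_i / cosα_i.
Slice 1: Δl = 2.5/cos1.0° = 2.500 m; N'_1 = 42·cos1.0° − 2·2.500 = 37.0; c'Δl = 30.75; W sinα = 0.7
Slice 2: Δl = 3.0/cos13.3° = 3.083 m; N'_2 = 138·cos13.3° − 19·3.083 = 75.7; c'Δl = 37.92; W sinα = 31.7
Slice 3: Δl = 3.0/cos27.4° = 3.379 m; N'_3 = 131·cos27.4° − 15·3.379 = 65.6; c'Δl = 41.56; W sinα = 60.3
Slice 4: Δl = 1.8/cos40.2° = 2.357 m; N'_4 = 27·cos40.2° − 4·2.357 = 11.2; c'Δl = 28.99; W sinα = 17.4
Σc'Δl = 139.2 kN/m; ΣN' = 189.5 kN/m; ΣW sinα = 110.2 kN/m
Resisting = 139.2 + 189.5·tan26.7° = 139.2 + 95.3 = 234.5 kN/m
FS = 234.5 / 110.2 = 2.129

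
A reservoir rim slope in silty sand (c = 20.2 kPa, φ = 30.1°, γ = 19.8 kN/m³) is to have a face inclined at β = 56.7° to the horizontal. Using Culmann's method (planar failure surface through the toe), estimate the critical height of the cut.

Culmann's analysis gives the critical failure plane at α_cr = (β + φ)/2 = (56.7 + 30.1)/2 = 43.4°, and the critical height
H_c = (4c/γ) · sinβ cosφ / [1 − cos(β − φ)]
    = (4·20.2/19.8) · sin56.7°·cos30.1° / [1 − cos(26.6°)]
    = 4.081 · 0.8358·0.8652 / [1 − 0.8942]
    = 4.081 · 0.7231 / 0.1058
    = 27.88 m

H_c = 27.88 m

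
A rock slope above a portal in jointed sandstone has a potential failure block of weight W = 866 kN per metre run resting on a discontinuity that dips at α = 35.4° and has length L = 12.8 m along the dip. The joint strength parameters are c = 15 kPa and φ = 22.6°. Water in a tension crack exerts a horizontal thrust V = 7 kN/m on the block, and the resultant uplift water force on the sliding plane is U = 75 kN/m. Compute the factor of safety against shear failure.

Resolving the block weight along and normal to the plane and applying the Mohr–Coulomb strength on the joint:
N' = W cosα − U − V sinα = 866·cos35.4° − 75 − 7·sin35.4° = 626.8 kN/m
Driving force T = W sinα + V cosα = 866·sin35.4° + 7·cos35.4° = 507.4 kN/m
Resisting force R = c·L + N'·tanφ = 15·12.8 + 626.8·tan22.6° = 192.0 + 260.9 = 452.9 kN/m
FS = R / T = 452.9 / 507.4 = 0.893

FS = 0.89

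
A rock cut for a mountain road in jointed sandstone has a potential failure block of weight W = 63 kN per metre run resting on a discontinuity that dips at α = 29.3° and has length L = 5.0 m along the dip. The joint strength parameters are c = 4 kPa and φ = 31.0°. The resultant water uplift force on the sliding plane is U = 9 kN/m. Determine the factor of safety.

FS = 1.54

Resolving the block weight along and normal to the plane and applying the Mohr–Coulomb strength on the joint:
N' = W cosα − U = 63·cos29.3° − 9 = 45.9 kN/m
Driving force T = W sinα = 63·sin29.3° = 30.8 kN/m
Resisting force R = c·L + N'·tanφ = 4·5.0 + 45.9·tan31.0° = 20.0 + 27.6 = 47.6 kN/m
FS = R / T = 47.6 / 30.8 = 1.544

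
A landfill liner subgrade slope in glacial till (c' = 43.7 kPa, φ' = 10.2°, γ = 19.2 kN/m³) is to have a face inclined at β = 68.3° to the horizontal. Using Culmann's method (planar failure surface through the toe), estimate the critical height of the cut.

H_c = 17.65 m

Culmann's analysis gives the critical failure plane at α_cr = (β + φ')/2 = (68.3 + 10.2)/2 = 39.2°, and the critical height
H_c = (4c'/γ) · sinβ cosφ' / [1 − cos(β − φ')]
    = (4·43.7/19.2) · sin68.3°·cos10.2° / [1 − cos(58.1°)]
    = 9.104 · 0.9291·0.9842 / [1 − 0.5284]
    = 9.104 · 0.9144 / 0.4716
    = 17.65 m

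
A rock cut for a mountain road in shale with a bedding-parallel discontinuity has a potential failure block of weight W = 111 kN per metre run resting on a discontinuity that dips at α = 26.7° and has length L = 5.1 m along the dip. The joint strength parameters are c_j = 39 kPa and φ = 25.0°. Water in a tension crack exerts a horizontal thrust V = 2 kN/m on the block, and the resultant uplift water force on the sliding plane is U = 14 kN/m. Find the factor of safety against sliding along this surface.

Resolving the block weight along and normal to the plane and applying the Mohr–Coulomb strength on the joint:
N' = W cosα − U − V sinα = 111·cos26.7° − 14 − 2·sin26.7° = 84.3 kN/m
Driving force T = W sinα + V cosα = 111·sin26.7° + 2·cos26.7° = 51.7 kN/m
Resisting force R = c_j·L + N'·tanφ = 39·5.1 + 84.3·tan25.0° = 198.9 + 39.3 = 238.2 kN/m
FS = R / T = 238.2 / 51.7 = 4.611

FS = 4.61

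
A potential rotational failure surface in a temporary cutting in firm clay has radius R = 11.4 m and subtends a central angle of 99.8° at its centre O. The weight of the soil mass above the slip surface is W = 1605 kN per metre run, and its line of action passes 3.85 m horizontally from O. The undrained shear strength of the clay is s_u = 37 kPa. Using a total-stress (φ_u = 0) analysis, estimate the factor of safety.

Taking moments about the centre O, the resisting moment is provided by the undrained shear strength acting along the arc:
Arc length L_a = R·θ = 11.4·(99.8°·π/180) = 11.4·1.7418 = 19.86 m
M_R = s_u·L_a·R = 37·19.86·11.4 = 8375.7 kN·m/m
M_D = W·d = 1605·3.85 = 6179.2 kN·m/m
FS = M_R / M_D = 8375.7 / 6179.2 = 1.355

FS = 1.36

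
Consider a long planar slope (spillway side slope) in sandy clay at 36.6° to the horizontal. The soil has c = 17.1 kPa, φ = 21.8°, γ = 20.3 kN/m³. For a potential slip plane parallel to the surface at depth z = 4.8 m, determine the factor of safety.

For an infinite slope with a slip plane parallel to the surface (no pore pressure): FS = [c + γz cos²β tanφ] / [γz sinβ cosβ].
γz = 20.3·4.8 = 97.44 kN/m²
Numerator = 17.1 + 97.44·cos²36.6°·tan21.8° = 17.1 + 97.44·0.6445·0.4000 = 42.219 kPa
Denominator = 97.44·sin36.6°·cos36.6° = 97.44·0.5962·0.8028 = 46.641 kPa
FS = 42.219 / 46.641 = 0.905

FS = 0.91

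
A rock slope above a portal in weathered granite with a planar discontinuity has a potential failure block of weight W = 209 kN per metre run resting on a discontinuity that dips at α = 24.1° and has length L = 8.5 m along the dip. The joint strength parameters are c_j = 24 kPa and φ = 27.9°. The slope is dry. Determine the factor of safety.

Resolving the block weight along and normal to the plane and applying the Mohr–Coulomb strength on the joint:
N' = W cosα = 209·cos24.1° = 190.8 kN/m
Driving force T = W sinα = 209·sin24.1° = 85.3 kN/m
Resisting force R = c_j·L + N'·tanφ = 24·8.5 + 190.8·tan27.9° = 204.0 + 101.0 = 305.0 kN/m
FS = R / T = 305.0 / 85.3 = 3.574

FS = 3.57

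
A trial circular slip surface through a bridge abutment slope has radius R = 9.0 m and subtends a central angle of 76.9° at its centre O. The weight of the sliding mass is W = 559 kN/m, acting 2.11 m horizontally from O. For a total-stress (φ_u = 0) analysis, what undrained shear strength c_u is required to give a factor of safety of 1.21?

FS = c_u·L_a·R / (W·d), so c_u = FS·W·d / (L_a·R).
Arc length L_a = R·θ = 9.0·(76.9°·π/180) = 9.0·1.3422 = 12.08 m
c_u = 1.21·559·2.11 / (12.08·9.0) = 1427.2 / 108.71 = 13.13 kPa

c_u = 13.1 kPa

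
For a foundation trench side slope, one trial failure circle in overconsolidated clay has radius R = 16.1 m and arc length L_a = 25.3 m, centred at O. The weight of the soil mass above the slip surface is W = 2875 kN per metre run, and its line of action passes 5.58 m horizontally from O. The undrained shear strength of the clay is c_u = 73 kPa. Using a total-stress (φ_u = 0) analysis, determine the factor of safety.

Taking moments about the centre O, the resisting moment is provided by the undrained shear strength acting along the arc:
M_R = c_u·L_a·R = 73·25.30·16.1 = 29735.1 kN·m/m
M_D = W·d = 2875·5.58 = 16042.5 kN·m/m
FS = M_R / M_D = 29735.1 / 16042.5 = 1.854

FS = 1.85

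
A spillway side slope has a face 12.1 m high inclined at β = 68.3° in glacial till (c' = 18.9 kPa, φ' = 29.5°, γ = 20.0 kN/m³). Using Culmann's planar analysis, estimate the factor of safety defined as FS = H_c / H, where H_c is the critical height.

H_c = (4c'/γ) · sinβ cosφ' / [1 − cos(β − φ')]
    = (4·18.9/20.0) · sin68.3°·cos29.5° / [1 − cos38.8°]
    = 3.780 · 0.8087 / 0.2207 = 13.85 m
FS = H_c / H = 13.85 / 12.1 = 1.145

FS = 1.14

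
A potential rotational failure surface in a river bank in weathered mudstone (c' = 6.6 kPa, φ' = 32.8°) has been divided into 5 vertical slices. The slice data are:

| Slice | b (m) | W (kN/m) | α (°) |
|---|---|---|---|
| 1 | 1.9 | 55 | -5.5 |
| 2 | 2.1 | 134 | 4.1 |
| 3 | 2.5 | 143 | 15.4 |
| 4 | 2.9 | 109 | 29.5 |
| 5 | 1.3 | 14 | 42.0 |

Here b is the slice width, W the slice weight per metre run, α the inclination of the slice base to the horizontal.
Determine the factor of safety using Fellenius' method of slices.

Ordinary method of slices: FS = Σ[c'·Δl_i + (W_i cosα_i)·tanφ'] / Σ W_i sinα_i, with Δl_i = b_i / cosα_i.
Slice 1: Δl = 1.9/cos(-5.5°) = 1.909 m; N'_1 = 55·cos(-5.5°) = 54.7; c'Δl = 12.60; W sinα = -5.3
Slice 2: Δl = 2.1/cos4.1° = 2.105 m; N'_2 = 134·cos4.1° = 133.7; c'Δl = 13.90; W sinα = 9.6
Slice 3: Δl = 2.5/cos15.4° = 2.593 m; N'_3 = 143·cos15.4° = 137.9; c'Δl = 17.11; W sinα = 38.0
Slice 4: Δl = 2.9/cos29.5° = 3.332 m; N'_4 = 109·cos29.5° = 94.9; c'Δl = 21.99; W sinα = 53.7
Slice 5: Δl = 1.3/cos42.0° = 1.749 m; N'_5 = 14·cos42.0° = 10.4; c'Δl = 11.55; W sinα = 9.4
Σc'Δl = 77.1 kN/m; ΣN' = 431.5 kN/m; ΣW sinα = 105.3 kN/m
Resisting = 77.1 + 431.5·tan32.8° = 77.1 + 278.1 = 355.3 kN/m
FS = 355.3 / 105.3 = 3.373

FS = 3.37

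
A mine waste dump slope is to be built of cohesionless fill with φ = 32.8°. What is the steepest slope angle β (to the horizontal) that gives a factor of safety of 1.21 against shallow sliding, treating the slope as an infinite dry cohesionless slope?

β = 28.0°

For an infinite dry cohesionless slope FS = tanφ/tanβ, so tanβ = tanφ / FS.
tanβ = tan32.8° / 1.21 = 0.6445 / 1.21 = 0.5326
β = arctan(0.5326) = 28.04°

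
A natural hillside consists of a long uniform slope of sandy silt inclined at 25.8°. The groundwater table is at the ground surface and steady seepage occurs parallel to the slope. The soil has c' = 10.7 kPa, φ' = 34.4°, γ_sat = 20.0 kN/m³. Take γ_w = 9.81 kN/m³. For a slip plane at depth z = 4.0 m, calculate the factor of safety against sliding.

With seepage parallel to the slope and the water table at the surface, the effective normal stress on the slip plane uses the buoyant unit weight γ' = γ_sat − γ_w while the driving shear stress uses γ_sat:
FS = [c' + γ' z cos²β tanφ'] / [γ_sat z sinβ cosβ]
γ' = 20.0 − 9.81 = 10.19 kN/m³
Numerator = 10.7 + 10.19·4.0·cos²25.8°·tan34.4° = 10.7 + 10.19·4.0·0.8106·0.6847 = 33.322 kPa
Denominator = 20.0·4.0·sin25.8°·cos25.8° = 20.0·4.0·0.4352·0.9003 = 31.348 kPa
FS = 33.322 / 31.348 = 1.063

FS = 1.06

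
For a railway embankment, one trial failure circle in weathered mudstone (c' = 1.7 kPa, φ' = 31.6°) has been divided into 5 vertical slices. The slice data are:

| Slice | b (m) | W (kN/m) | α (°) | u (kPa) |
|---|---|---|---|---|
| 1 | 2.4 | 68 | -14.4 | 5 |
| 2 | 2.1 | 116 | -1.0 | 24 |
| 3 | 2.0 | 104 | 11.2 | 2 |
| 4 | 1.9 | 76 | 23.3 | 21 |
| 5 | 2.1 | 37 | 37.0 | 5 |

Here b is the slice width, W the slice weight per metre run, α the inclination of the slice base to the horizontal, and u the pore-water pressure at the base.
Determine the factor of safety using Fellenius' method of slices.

Ordinary method of slices: FS = Σ[c'·Δl_i + (W_i cosα_i − u_i·Δl_i)·tanφ'] / Σ W_i sinα_i, with Δl_i = b_i / cosα_i.
Slice 1: Δl = 2.4/cos(-14.4°) = 2.478 m; N'_1 = 68·cos(-14.4°) − 5·2.478 = 53.5; c'Δl = 4.21; W sinα = -16.9
Slice 2: Δl = 2.1/cos(-1.0°) = 2.100 m; N'_2 = 116·cos(-1.0°) − 24·2.100 = 65.6; c'Δl = 3.57; W sinα = -2.0
Slice 3: Δl = 2.0/cos11.2° = 2.039 m; N'_3 = 104·cos11.2° − 2·2.039 = 97.9; c'Δl = 3.47; W sinα = 20.2
Slice 4: Δl = 1.9/cos23.3° = 2.069 m; N'_4 = 76·cos23.3° − 21·2.069 = 26.4; c'Δl = 3.52; W sinα = 30.1
Slice 5: Δl = 2.1/cos37.0° = 2.629 m; N'_5 = 37·cos37.0° − 5·2.629 = 16.4; c'Δl = 4.47; W sinα = 22.3
Σc'Δl = 19.2 kN/m; ΣN' = 259.8 kN/m; ΣW sinα = 53.6 kN/m
Resisting = 19.2 + 259.8·tan31.6° = 19.2 + 159.8 = 179.0 kN/m
FS = 179.0 / 53.6 = 3.341

FS = 3.34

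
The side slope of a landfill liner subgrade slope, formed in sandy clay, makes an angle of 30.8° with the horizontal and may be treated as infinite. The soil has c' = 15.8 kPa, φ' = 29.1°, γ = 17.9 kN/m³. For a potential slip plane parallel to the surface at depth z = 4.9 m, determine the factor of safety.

For an infinite slope with a slip plane parallel to the surface (no pore pressure): FS = [c' + γz cos²β tanφ'] / [γz sinβ cosβ].
γz = 17.9·4.9 = 87.71 kN/m²
Numerator = 15.8 + 87.71·cos²30.8°·tan29.1° = 15.8 + 87.71·0.7378·0.5566 = 51.819 kPa
Denominator = 87.71·sin30.8°·cos30.8° = 87.71·0.5120·0.8590 = 38.577 kPa
FS = 51.819 / 38.577 = 1.343

FS = 1.34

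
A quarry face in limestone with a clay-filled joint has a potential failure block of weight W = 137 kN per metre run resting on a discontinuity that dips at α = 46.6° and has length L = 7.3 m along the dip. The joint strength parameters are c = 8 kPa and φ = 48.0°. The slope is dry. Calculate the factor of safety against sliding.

Resolving the block weight along and normal to the plane and applying the Mohr–Coulomb strength on the joint:
N' = W cosα = 137·cos46.6° = 94.1 kN/m
Driving force T = W sinα = 137·sin46.6° = 99.5 kN/m
Resisting force R = c·L + N'·tanφ = 8·7.3 + 94.1·tan48.0° = 58.4 + 104.5 = 162.9 kN/m
FS = R / T = 162.9 / 99.5 = 1.637

FS = 1.64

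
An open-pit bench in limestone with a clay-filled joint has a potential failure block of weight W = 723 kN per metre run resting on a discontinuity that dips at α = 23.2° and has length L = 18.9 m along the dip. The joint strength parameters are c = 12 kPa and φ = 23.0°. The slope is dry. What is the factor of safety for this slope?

FS = 1.79

Resolving the block weight along and normal to the plane and applying the Mohr–Coulomb strength on the joint:
N' = W cosα = 723·cos23.2° = 664.5 kN/m
Driving force T = W sinα = 723·sin23.2° = 284.8 kN/m
Resisting force R = c·L + N'·tanφ = 12·18.9 + 664.5·tan23.0° = 226.8 + 282.1 = 508.9 kN/m
FS = R / T = 508.9 / 284.8 = 1.787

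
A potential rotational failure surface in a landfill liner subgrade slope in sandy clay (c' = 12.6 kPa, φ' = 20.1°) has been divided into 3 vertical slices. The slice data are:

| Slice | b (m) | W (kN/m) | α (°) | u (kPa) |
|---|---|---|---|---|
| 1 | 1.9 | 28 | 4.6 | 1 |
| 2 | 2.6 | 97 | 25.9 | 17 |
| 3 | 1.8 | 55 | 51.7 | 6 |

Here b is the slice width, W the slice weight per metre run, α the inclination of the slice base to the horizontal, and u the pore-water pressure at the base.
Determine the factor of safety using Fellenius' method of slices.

FS = 1.44

Ordinary method of slices: FS = Σ[c'·Δl_i + (W_i cosα_i − u_i·Δl_i)·tanφ'] / Σ W_i sinα_i, with Δl_i = b_i / cosα_i.
Slice 1: Δl = 1.9/cos4.6° = 1.906 m; N'_1 = 28·cos4.6° − 1·1.906 = 26.0; c'Δl = 24.02; W sinα = 2.2
Slice 2: Δl = 2.6/cos25.9° = 2.890 m; N'_2 = 97·cos25.9° − 17·2.890 = 38.1; c'Δl = 36.42; W sinα = 42.4
Slice 3: Δl = 1.8/cos51.7° = 2.904 m; N'_3 = 55·cos51.7° − 6·2.904 = 16.7; c'Δl = 36.59; W sinα = 43.2
Σc'Δl = 97.0 kN/m; ΣN' = 80.8 kN/m; ΣW sinα = 87.8 kN/m
Resisting = 97.0 + 80.8·tan20.1° = 97.0 + 29.6 = 126.6 kN/m
FS = 126.6 / 87.8 = 1.442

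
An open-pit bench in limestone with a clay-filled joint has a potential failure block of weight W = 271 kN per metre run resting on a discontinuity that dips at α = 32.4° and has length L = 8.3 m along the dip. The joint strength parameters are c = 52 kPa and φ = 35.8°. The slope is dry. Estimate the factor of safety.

FS = 4.11

Resolving the block weight along and normal to the plane and applying the Mohr–Coulomb strength on the joint:
N' = W cosα = 271·cos32.4° = 228.8 kN/m
Driving force T = W sinα = 271·sin32.4° = 145.2 kN/m
Resisting force R = c·L + N'·tanφ = 52·8.3 + 228.8·tan35.8° = 431.6 + 165.0 = 596.6 kN/m
FS = R / T = 596.6 / 145.2 = 4.109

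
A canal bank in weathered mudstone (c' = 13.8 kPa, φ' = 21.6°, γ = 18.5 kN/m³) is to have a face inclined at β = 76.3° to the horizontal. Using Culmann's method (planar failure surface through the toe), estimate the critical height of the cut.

Culmann's analysis gives the critical failure plane at α_cr = (β + φ')/2 = (76.3 + 21.6)/2 = 49.0°, and the critical height
H_c = (4c'/γ) · sinβ cosφ' / [1 − cos(β − φ')]
    = (4·13.8/18.5) · sin76.3°·cos21.6° / [1 − cos(54.7°)]
    = 2.984 · 0.9715·0.9298 / [1 − 0.5779]
    = 2.984 · 0.9033 / 0.4221
    = 6.38 m

H_c = 6.38 m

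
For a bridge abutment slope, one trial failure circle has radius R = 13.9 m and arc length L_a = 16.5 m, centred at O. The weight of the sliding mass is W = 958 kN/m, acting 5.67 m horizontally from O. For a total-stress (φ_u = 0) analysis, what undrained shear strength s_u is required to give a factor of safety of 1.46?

FS = s_u·L_a·R / (W·d), so s_u = FS·W·d / (L_a·R).
s_u = 1.46·958·5.67 / (16.50·13.9) = 7930.5 / 229.35 = 34.58 kPa

s_u = 34.6 kPa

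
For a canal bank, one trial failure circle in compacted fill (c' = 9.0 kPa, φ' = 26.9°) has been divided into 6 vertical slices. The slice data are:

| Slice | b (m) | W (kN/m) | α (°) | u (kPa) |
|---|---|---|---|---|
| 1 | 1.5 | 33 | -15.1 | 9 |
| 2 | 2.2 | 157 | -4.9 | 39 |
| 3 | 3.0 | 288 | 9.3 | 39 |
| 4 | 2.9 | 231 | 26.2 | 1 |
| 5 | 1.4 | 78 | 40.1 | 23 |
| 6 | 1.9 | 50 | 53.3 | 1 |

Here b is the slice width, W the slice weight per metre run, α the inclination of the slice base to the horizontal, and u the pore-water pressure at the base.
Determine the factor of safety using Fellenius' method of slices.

Ordinary method of slices: FS = Σ[c'·Δl_i + (W_i cosα_i − u_i·Δl_i)·tanφ'] / Σ W_i sinα_i, with Δl_i = b_i / cosα_i.
Slice 1: Δl = 1.5/cos(-15.1°) = 1.554 m; N'_1 = 33·cos(-15.1°) − 9·1.554 = 17.9; c'Δl = 13.98; W sinα = -8.6
Slice 2: Δl = 2.2/cos(-4.9°) = 2.208 m; N'_2 = 157·cos(-4.9°) − 39·2.208 = 70.3; c'Δl = 19.87; W sinα = -13.4
Slice 3: Δl = 3.0/cos9.3° = 3.040 m; N'_3 = 288·cos9.3° − 39·3.040 = 165.7; c'Δl = 27.36; W sinα = 46.5
Slice 4: Δl = 2.9/cos26.2° = 3.232 m; N'_4 = 231·cos26.2° − 1·3.232 = 204.0; c'Δl = 29.09; W sinα = 102.0
Slice 5: Δl = 1.4/cos40.1° = 1.830 m; N'_5 = 78·cos40.1° − 23·1.830 = 17.6; c'Δl = 16.47; W sinα = 50.2
Slice 6: Δl = 1.9/cos53.3° = 3.179 m; N'_6 = 50·cos53.3° − 1·3.179 = 26.7; c'Δl = 28.61; W sinα = 40.1
Σc'Δl = 135.4 kN/m; ΣN' = 502.2 kN/m; ΣW sinα = 216.9 kN/m
Resisting = 135.4 + 502.2·tan26.9° = 135.4 + 254.8 = 390.1 kN/m
FS = 390.1 / 216.9 = 1.799

FS = 1.80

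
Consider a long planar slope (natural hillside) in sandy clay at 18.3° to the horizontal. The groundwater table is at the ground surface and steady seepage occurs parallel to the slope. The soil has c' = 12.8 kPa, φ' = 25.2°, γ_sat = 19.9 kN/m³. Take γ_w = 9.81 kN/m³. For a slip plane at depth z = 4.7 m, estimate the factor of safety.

With seepage parallel to the slope and the water table at the surface, the effective normal stress on the slip plane uses the buoyant unit weight γ' = γ_sat − γ_w while the driving shear stress uses γ_sat:
FS = [c' + γ' z cos²β tanφ'] / [γ_sat z sinβ cosβ]
γ' = 19.9 − 9.81 = 10.09 kN/m³
Numerator = 12.8 + 10.09·4.7·cos²18.3°·tan25.2° = 12.8 + 10.09·4.7·0.9014·0.4706 = 32.915 kPa
Denominator = 19.9·4.7·sin18.3°·cos18.3° = 19.9·4.7·0.3140·0.9494 = 27.882 kPa
FS = 32.915 / 27.882 = 1.181

FS = 1.18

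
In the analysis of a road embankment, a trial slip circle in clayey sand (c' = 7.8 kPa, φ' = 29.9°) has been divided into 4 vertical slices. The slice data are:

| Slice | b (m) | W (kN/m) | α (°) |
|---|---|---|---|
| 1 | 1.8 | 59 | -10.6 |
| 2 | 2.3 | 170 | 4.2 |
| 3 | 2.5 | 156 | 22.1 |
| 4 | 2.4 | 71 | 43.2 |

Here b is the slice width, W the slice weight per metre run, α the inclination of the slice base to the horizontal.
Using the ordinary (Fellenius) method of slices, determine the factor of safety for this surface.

FS = 2.96

Ordinary method of slices: FS = Σ[c'·Δl_i + (W_i cosα_i)·tanφ'] / Σ W_i sinα_i, with Δl_i = b_i / cosα_i.
Slice 1: Δl = 1.8/cos(-10.6°) = 1.831 m; N'_1 = 59·cos(-10.6°) = 58.0; c'Δl = 14.28; W sinα = -10.9
Slice 2: Δl = 2.3/cos4.2° = 2.306 m; N'_2 = 170·cos4.2° = 169.5; c'Δl = 17.99; W sinα = 12.5
Slice 3: Δl = 2.5/cos22.1° = 2.698 m; N'_3 = 156·cos22.1° = 144.5; c'Δl = 21.05; W sinα = 58.7
Slice 4: Δl = 2.4/cos43.2° = 3.292 m; N'_4 = 71·cos43.2° = 51.8; c'Δl = 25.68; W sinα = 48.6
Σc'Δl = 79.0 kN/m; ΣN' = 423.8 kN/m; ΣW sinα = 108.9 kN/m
Resisting = 79.0 + 423.8·tan29.9° = 79.0 + 243.7 = 322.7 kN/m
FS = 322.7 / 108.9 = 2.964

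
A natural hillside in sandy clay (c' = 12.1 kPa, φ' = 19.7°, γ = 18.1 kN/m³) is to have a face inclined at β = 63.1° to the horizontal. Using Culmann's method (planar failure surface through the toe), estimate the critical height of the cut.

Culmann's analysis gives the critical failure plane at α_cr = (β + φ')/2 = (63.1 + 19.7)/2 = 41.4°, and the critical height
H_c = (4c'/γ) · sinβ cosφ' / [1 − cos(β − φ')]
    = (4·12.1/18.1) · sin63.1°·cos19.7° / [1 − cos(43.4°)]
    = 2.674 · 0.8918·0.9415 / [1 − 0.7266]
    = 2.674 · 0.8396 / 0.2734
    = 8.21 m

H_c = 8.21 m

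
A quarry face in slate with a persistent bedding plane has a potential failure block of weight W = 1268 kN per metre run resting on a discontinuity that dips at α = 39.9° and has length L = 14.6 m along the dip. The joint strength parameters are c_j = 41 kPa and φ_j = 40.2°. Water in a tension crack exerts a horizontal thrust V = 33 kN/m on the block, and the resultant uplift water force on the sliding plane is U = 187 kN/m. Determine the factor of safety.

FS = 1.48

Resolving the block weight along and normal to the plane and applying the Mohr–Coulomb strength on the joint:
N' = W cosα − U − V sinα = 1268·cos39.9° − 187 − 33·sin39.9° = 764.6 kN/m
Driving force T = W sinα + V cosα = 1268·sin39.9° + 33·cos39.9° = 838.7 kN/m
Resisting force R = c_j·L + N'·tanφ_j = 41·14.6 + 764.6·tan40.2° = 598.6 + 646.1 = 1244.7 kN/m
FS = R / T = 1244.7 / 838.7 = 1.484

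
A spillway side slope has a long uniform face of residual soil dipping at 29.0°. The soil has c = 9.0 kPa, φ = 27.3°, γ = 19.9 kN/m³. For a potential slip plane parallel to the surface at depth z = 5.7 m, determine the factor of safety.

FS = 1.12

For an infinite slope with a slip plane parallel to the surface (no pore pressure): FS = [c + γz cos²β tanφ] / [γz sinβ cosβ].
γz = 19.9·5.7 = 113.43 kN/m²
Numerator = 9.0 + 113.43·cos²29.0°·tan27.3° = 9.0 + 113.43·0.7650·0.5161 = 53.785 kPa
Denominator = 113.43·sin29.0°·cos29.0° = 113.43·0.4848·0.8746 = 48.097 kPa
FS = 53.785 / 48.097 = 1.118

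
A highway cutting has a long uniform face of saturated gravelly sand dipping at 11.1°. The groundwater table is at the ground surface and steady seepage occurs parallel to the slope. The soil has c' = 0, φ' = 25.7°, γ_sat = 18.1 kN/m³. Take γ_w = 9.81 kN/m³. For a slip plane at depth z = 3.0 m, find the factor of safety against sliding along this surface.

With seepage parallel to the slope and the water table at the surface, the effective normal stress on the slip plane uses the buoyant unit weight γ' = γ_sat − γ_w while the driving shear stress uses γ_sat:
FS = [c' + γ' z cos²β tanφ'] / [γ_sat z sinβ cosβ]
(For c' = 0 this reduces to FS = (γ'/γ_sat)·tanφ'/tanβ.)
γ' = 18.1 − 9.81 = 8.29 kN/m³
Numerator = 0.0 + 8.29·3.0·cos²11.1°·tan25.7° = 0.0 + 8.29·3.0·0.9629·0.4813 = 11.525 kPa
Denominator = 18.1·3.0·sin11.1°·cos11.1° = 18.1·3.0·0.1925·0.9813 = 10.258 kPa
FS = 11.525 / 10.258 = 1.124

FS = 1.12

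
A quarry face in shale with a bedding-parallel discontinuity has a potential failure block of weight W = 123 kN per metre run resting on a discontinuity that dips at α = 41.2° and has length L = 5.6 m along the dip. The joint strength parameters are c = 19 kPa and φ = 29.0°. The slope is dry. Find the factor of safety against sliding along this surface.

Resolving the block weight along and normal to the plane and applying the Mohr–Coulomb strength on the joint:
N' = W cosα = 123·cos41.2° = 92.5 kN/m
Driving force T = W sinα = 123·sin41.2° = 81.0 kN/m
Resisting force R = c·L + N'·tanφ = 19·5.6 + 92.5·tan29.0° = 106.4 + 51.3 = 157.7 kN/m
FS = R / T = 157.7 / 81.0 = 1.946

FS = 1.95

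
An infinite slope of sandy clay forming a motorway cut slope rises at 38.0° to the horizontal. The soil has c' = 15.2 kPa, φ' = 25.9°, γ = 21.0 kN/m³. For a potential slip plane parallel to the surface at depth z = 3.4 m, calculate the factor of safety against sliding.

For an infinite slope with a slip plane parallel to the surface (no pore pressure): FS = [c' + γz cos²β tanφ'] / [γz sinβ cosβ].
γz = 21.0·3.4 = 71.40 kN/m²
Numerator = 15.2 + 71.40·cos²38.0°·tan25.9° = 15.2 + 71.40·0.6210·0.4856 = 36.729 kPa
Denominator = 71.40·sin38.0°·cos38.0° = 71.40·0.6157·0.7880 = 34.640 kPa
FS = 36.729 / 34.640 = 1.060

FS = 1.06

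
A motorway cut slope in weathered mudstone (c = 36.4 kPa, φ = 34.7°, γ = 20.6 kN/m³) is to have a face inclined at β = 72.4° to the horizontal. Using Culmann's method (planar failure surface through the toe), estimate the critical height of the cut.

H_c = 26.53 m

Culmann's analysis gives the critical failure plane at α_cr = (β + φ)/2 = (72.4 + 34.7)/2 = 53.6°, and the critical height
H_c = (4c/γ) · sinβ cosφ / [1 − cos(β − φ)]
    = (4·36.4/20.6) · sin72.4°·cos34.7° / [1 − cos(37.7°)]
    = 7.068 · 0.9532·0.8221 / [1 − 0.7912]
    = 7.068 · 0.7837 / 0.2088
    = 26.53 m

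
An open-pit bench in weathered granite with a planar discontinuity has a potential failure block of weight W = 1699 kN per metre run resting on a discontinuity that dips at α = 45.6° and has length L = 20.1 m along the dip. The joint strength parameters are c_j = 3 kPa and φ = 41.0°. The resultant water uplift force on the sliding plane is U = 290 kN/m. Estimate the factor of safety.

Resolving the block weight along and normal to the plane and applying the Mohr–Coulomb strength on the joint:
N' = W cosα − U = 1699·cos45.6° − 290 = 898.7 kN/m
Driving force T = W sinα = 1699·sin45.6° = 1213.9 kN/m
Resisting force R = c_j·L + N'·tanφ = 3·20.1 + 898.7·tan41.0° = 60.3 + 781.3 = 841.6 kN/m
FS = R / T = 841.6 / 1213.9 = 0.693

FS = 0.69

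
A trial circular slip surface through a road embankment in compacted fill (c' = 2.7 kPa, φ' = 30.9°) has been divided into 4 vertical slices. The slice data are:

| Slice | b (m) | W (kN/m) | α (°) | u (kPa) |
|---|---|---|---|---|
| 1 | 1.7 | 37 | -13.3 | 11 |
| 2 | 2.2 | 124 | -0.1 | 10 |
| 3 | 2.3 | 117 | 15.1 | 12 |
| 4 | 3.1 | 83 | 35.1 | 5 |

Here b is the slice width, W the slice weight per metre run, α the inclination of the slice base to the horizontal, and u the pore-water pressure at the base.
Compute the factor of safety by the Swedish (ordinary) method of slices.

Ordinary method of slices: FS = Σ[c'·Δl_i + (W_i cosα_i − u_i·Δl_i)·tanφ'] / Σ W_i sinα_i, with Δl_i = b_i / cosα_i.
Slice 1: Δl = 1.7/cos(-13.3°) = 1.747 m; N'_1 = 37·cos(-13.3°) − 11·1.747 = 16.8; c'Δl = 4.72; W sinα = -8.5
Slice 2: Δl = 2.2/cos(-0.1°) = 2.200 m; N'_2 = 124·cos(-0.1°) − 10·2.200 = 102.0; c'Δl = 5.94; W sinα = -0.2
Slice 3: Δl = 2.3/cos15.1° = 2.382 m; N'_3 = 117·cos15.1° − 12·2.382 = 84.4; c'Δl = 6.43; W sinα = 30.5
Slice 4: Δl = 3.1/cos35.1° = 3.789 m; N'_4 = 83·cos35.1° − 5·3.789 = 49.0; c'Δl = 10.23; W sinα = 47.7
Σc'Δl = 27.3 kN/m; ΣN' = 252.1 kN/m; ΣW sinα = 69.5 kN/m
Resisting = 27.3 + 252.1·tan30.9° = 27.3 + 150.9 = 178.2 kN/m
FS = 178.2 / 69.5 = 2.565

FS = 2.57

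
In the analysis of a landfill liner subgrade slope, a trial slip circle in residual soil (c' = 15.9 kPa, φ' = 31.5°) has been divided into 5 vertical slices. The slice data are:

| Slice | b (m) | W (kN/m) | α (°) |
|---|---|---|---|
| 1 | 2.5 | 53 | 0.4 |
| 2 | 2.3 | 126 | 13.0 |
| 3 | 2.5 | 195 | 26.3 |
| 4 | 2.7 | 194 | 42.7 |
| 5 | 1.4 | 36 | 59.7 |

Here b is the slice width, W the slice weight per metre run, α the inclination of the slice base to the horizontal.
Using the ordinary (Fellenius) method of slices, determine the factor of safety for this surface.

Ordinary method of slices: FS = Σ[c'·Δl_i + (W_i cosα_i)·tanφ'] / Σ W_i sinα_i, with Δl_i = b_i / cosα_i.
Slice 1: Δl = 2.5/cos0.4° = 2.500 m; N'_1 = 53·cos0.4° = 53.0; c'Δl = 39.75; W sinα = 0.4
Slice 2: Δl = 2.3/cos13.0° = 2.360 m; N'_2 = 126·cos13.0° = 122.8; c'Δl = 37.53; W sinα = 28.3
Slice 3: Δl = 2.5/cos26.3° = 2.789 m; N'_3 = 195·cos26.3° = 174.8; c'Δl = 44.34; W sinα = 86.4
Slice 4: Δl = 2.7/cos42.7° = 3.674 m; N'_4 = 194·cos42.7° = 142.6; c'Δl = 58.41; W sinα = 131.6
Slice 5: Δl = 1.4/cos59.7° = 2.775 m; N'_5 = 36·cos59.7° = 18.2; c'Δl = 44.12; W sinα = 31.1
Σc'Δl = 224.2 kN/m; ΣN' = 511.3 kN/m; ΣW sinα = 277.8 kN/m
Resisting = 224.2 + 511.3·tan31.5° = 224.2 + 313.3 = 537.5 kN/m
FS = 537.5 / 277.8 = 1.935

FS = 1.94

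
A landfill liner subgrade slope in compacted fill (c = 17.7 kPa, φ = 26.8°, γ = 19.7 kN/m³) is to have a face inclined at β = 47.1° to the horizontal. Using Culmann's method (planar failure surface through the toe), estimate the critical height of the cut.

Culmann's analysis gives the critical failure plane at α_cr = (β + φ)/2 = (47.1 + 26.8)/2 = 37.0°, and the critical height
H_c = (4c/γ) · sinβ cosφ / [1 − cos(β − φ)]
    = (4·17.7/19.7) · sin47.1°·cos26.8° / [1 − cos(20.3°)]
    = 3.594 · 0.7325·0.8926 / [1 − 0.9379]
    = 3.594 · 0.6539 / 0.0621
    = 37.83 m

H_c = 37.83 m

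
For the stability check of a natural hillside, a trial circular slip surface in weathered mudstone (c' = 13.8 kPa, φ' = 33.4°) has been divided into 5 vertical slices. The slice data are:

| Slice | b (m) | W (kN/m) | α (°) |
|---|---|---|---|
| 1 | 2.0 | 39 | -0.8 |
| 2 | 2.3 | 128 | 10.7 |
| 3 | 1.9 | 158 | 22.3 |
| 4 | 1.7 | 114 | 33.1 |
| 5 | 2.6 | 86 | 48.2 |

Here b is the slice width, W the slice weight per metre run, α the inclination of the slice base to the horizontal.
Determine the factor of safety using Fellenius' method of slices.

Ordinary method of slices: FS = Σ[c'·Δl_i + (W_i cosα_i)·tanφ'] / Σ W_i sinα_i, with Δl_i = b_i / cosα_i.
Slice 1: Δl = 2.0/cos(-0.8°) = 2.000 m; N'_1 = 39·cos(-0.8°) = 39.0; c'Δl = 27.60; W sinα = -0.5
Slice 2: Δl = 2.3/cos10.7° = 2.341 m; N'_2 = 128·cos10.7° = 125.8; c'Δl = 32.30; W sinα = 23.8
Slice 3: Δl = 1.9/cos22.3° = 2.054 m; N'_3 = 158·cos22.3° = 146.2; c'Δl = 28.34; W sinα = 60.0
Slice 4: Δl = 1.7/cos33.1° = 2.029 m; N'_4 = 114·cos33.1° = 95.5; c'Δl = 28.00; W sinα = 62.3
Slice 5: Δl = 2.6/cos48.2° = 3.901 m; N'_5 = 86·cos48.2° = 57.3; c'Δl = 53.83; W sinα = 64.1
Σc'Δl = 170.1 kN/m; ΣN' = 463.8 kN/m; ΣW sinα = 209.5 kN/m
Resisting = 170.1 + 463.8·tan33.4° = 170.1 + 305.8 = 475.9 kN/m
FS = 475.9 / 209.5 = 2.271

FS = 2.27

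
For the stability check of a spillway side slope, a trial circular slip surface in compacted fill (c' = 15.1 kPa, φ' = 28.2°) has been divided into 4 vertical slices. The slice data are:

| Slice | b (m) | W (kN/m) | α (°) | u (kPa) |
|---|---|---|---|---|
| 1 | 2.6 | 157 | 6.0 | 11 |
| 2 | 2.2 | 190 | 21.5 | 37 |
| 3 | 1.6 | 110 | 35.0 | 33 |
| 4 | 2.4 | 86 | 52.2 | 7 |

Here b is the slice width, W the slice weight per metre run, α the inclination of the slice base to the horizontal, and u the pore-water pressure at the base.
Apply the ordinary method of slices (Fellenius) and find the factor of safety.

Ordinary method of slices: FS = Σ[c'·Δl_i + (W_i cosα_i − u_i·Δl_i)·tanφ'] / Σ W_i sinα_i, with Δl_i = b_i / cosα_i.
Slice 1: Δl = 2.6/cos6.0° = 2.614 m; N'_1 = 157·cos6.0° − 11·2.614 = 127.4; c'Δl = 39.48; W sinα = 16.4
Slice 2: Δl = 2.2/cos21.5° = 2.365 m; N'_2 = 190·cos21.5° − 37·2.365 = 89.3; c'Δl = 35.70; W sinα = 69.6
Slice 3: Δl = 1.6/cos35.0° = 1.953 m; N'_3 = 110·cos35.0° − 33·1.953 = 25.6; c'Δl = 29.49; W sinα = 63.1
Slice 4: Δl = 2.4/cos52.2° = 3.916 m; N'_4 = 86·cos52.2° − 7·3.916 = 25.3; c'Δl = 59.13; W sinα = 68.0
Σc'Δl = 163.8 kN/m; ΣN' = 267.6 kN/m; ΣW sinα = 217.1 kN/m
Resisting = 163.8 + 267.6·tan28.2° = 163.8 + 143.5 = 307.3 kN/m
FS = 307.3 / 217.1 = 1.416

FS = 1.42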